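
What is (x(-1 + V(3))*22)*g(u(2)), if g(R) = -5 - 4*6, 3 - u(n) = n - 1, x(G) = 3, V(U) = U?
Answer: -1914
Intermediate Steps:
u(n) = 4 - n (u(n) = 3 - (n - 1) = 3 - (-1 + n) = 3 + (1 - n) = 4 - n)
g(R) = -29 (g(R) = -5 - 24 = -29)
(x(-1 + V(3))*22)*g(u(2)) = (3*22)*(-29) = 66*(-29) = -1914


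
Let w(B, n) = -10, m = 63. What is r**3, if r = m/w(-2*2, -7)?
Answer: -250047/1000 ≈ -250.05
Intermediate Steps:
r = -63/10 (r = 63/(-10) = 63*(-1/10) = -63/10 ≈ -6.3000)
r**3 = (-63/10)**3 = -250047/1000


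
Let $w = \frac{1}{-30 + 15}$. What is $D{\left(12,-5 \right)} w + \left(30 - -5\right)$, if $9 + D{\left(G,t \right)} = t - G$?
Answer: $\frac{551}{15} \approx 36.733$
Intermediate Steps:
$w = - \frac{1}{15}$ ($w = \frac{1}{-15} = - \frac{1}{15} \approx -0.066667$)
$D{\left(G,t \right)} = -9 + t - G$ ($D{\left(G,t \right)} = -9 - \left(G - t\right) = -9 + t - G$)
$D{\left(12,-5 \right)} w + \left(30 - -5\right) = \left(-9 - 5 - 12\right) \left(- \frac{1}{15}\right) + \left(30 - -5\right) = \left(-9 - 5 - 12\right) \left(- \frac{1}{15}\right) + \left(30 + 5\right) = \left(-26\right) \left(- \frac{1}{15}\right) + 35 = \frac{26}{15} + 35 = \frac{551}{15}$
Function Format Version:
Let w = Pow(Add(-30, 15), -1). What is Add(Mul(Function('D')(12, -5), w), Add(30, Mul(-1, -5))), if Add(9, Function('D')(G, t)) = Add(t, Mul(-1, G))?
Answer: Rational(551, 15) ≈ 36.733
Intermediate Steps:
w = Rational(-1, 15) (w = Pow(-15, -1) = Rational(-1, 15) ≈ -0.066667)
Function('D')(G, t) = Add(-9, t, Mul(-1, G)) (Function('D')(G, t) = Add(-9, Add(t, Mul(-1, G))) = Add(-9, t, Mul(-1, G)))
Add(Mul(Function('D')(12, -5), w), Add(30, Mul(-1, -5))) = Add(Mul(Add(-9, -5, Mul(-1, 12)), Rational(-1, 15)), Add(30, Mul(-1, -5))) = Add(Mul(Add(-9, -5, -12), Rational(-1, 15)), Add(30, 5)) = Add(Mul(-26, Rational(-1, 15)), 35) = Add(Rational(26, 15), 35) = Rational(551, 15)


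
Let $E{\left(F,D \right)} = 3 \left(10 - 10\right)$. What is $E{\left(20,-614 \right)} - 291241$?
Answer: $-291241$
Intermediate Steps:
$E{\left(F,D \right)} = 0$ ($E{\left(F,D \right)} = 3 \cdot 0 = 0$)
$E{\left(20,-614 \right)} - 291241 = 0 - 291241 = -291241$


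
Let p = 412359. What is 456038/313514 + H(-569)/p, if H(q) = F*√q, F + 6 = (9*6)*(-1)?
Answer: 228019/156757 - 20*I*√569/137453 ≈ 1.4546 - 0.0034708*I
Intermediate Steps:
F = -60 (F = -6 + (9*6)*(-1) = -6 + 54*(-1) = -6 - 54 = -60)
H(q) = -60*√q
456038/313514 + H(-569)/p = 456038/313514 - 60*I*√569/412359 = 456038*(1/313514) - 60*I*√569*(1/412359) = 228019/156757 - 60*I*√569*(1/412359) = 228019/156757 - 20*I*√569/137453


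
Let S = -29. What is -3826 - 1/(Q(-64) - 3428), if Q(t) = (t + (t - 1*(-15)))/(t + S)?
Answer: -1219311673/318691 ≈ -3826.0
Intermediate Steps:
Q(t) = (15 + 2*t)/(-29 + t) (Q(t) = (t + (t - 1*(-15)))/(t - 29) = (t + (t + 15))/(-29 + t) = (t + (15 + t))/(-29 + t) = (15 + 2*t)/(-29 + t))
-3826 - 1/(Q(-64) - 3428) = -3826 - 1/((15 + 2*(-64))/(-29 - 64) - 3428) = -3826 - 1/((15 - 128)/(-93) - 3428) = -3826 - 1/(-1/93*(-113) - 3428) = -3826 - 1/(113/93 - 3428) = -3826 - 1/(-318691/93) = -3826 - 1*(-93/318691) = -3826 + 93/318691 = -1219311673/318691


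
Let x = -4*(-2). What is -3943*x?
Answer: -31544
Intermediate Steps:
x = 8
-3943*x = -3943*8 = -31544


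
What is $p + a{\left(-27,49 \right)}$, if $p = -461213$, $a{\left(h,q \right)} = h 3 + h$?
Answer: $-461321$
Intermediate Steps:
$a{\left(h,q \right)} = 4 h$ ($a{\left(h,q \right)} = 3 h + h = 4 h$)
$p + a{\left(-27,49 \right)} = -461213 + 4 \left(-27\right) = -461213 - 108 = -461321$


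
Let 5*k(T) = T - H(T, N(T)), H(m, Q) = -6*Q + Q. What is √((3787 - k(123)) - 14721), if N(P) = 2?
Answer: I*√274015/5 ≈ 104.69*I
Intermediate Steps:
H(m, Q) = -5*Q
k(T) = 2 + T/5 (k(T) = (T - (-5)*2)/5 = (T - 1*(-10))/5 = (T + 10)/5 = (10 + T)/5 = 2 + T/5)
√((3787 - k(123)) - 14721) = √((3787 - (2 + (⅕)*123)) - 14721) = √((3787 - (2 + 123/5)) - 14721) = √((3787 - 1*133/5) - 14721) = √((3787 - 133/5) - 14721) = √(18802/5 - 14721) = √(-54803/5) = I*√274015/5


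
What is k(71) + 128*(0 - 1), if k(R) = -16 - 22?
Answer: -166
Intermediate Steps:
k(R) = -38
k(71) + 128*(0 - 1) = -38 + 128*(0 - 1) = -38 + 128*(-1) = -38 - 128 = -166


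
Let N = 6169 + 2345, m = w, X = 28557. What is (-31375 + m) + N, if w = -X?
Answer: -51418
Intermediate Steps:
w = -28557 (w = -1*28557 = -28557)
m = -28557
N = 8514
(-31375 + m) + N = (-31375 - 28557) + 8514 = -59932 + 8514 = -51418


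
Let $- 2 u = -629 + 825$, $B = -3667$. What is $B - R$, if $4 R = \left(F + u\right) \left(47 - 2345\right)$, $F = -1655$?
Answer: $- \frac{2021531}{2} \approx -1.0108 \cdot 10^{6}$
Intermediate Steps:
$u = -98$ ($u = - \frac{-629 + 825}{2} = \left(- \frac{1}{2}\right) 196 = -98$)
$R = \frac{2014197}{2}$ ($R = \frac{\left(-1655 - 98\right) \left(47 - 2345\right)}{4} = \frac{\left(-1753\right) \left(-2298\right)}{4} = \frac{1}{4} \cdot 4028394 = \frac{2014197}{2} \approx 1.0071 \cdot 10^{6}$)
$B - R = -3667 - \frac{2014197}{2} = - \frac{2021531}{2}$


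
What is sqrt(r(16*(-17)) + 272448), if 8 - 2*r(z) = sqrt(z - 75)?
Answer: sqrt(1089808 - 2*I*sqrt(347))/2 ≈ 521.97 - 0.008922*I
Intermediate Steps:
r(z) = 4 - sqrt(-75 + z)/2 (r(z) = 4 - sqrt(z - 75)/2 = 4 - sqrt(-75 + z)/2)
sqrt(r(16*(-17)) + 272448) = sqrt((4 - sqrt(-75 + 16*(-17))/2) + 272448) = sqrt((4 - sqrt(-75 - 272)/2) + 272448) = sqrt((4 - I*sqrt(347)/2) + 272448) = sqrt(272452 - I*sqrt(347)/2)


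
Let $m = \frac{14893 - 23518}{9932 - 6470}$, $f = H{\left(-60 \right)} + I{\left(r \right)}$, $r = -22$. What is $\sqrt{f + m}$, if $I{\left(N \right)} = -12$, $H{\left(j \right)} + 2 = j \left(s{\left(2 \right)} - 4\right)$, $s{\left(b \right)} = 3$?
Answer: $\frac{\sqrt{57941186}}{1154} \approx 6.5961$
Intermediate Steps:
$H{\left(j \right)} = -2 - j$ ($H{\left(j \right)} = -2 + j \left(3 - 4\right) = -2 + j \left(-1\right) = -2 - j$)
$f = 46$ ($f = \left(-2 - -60\right) - 12 = \left(-2 + 60\right) - 12 = 58 - 12 = 46$)
$m = - \frac{2875}{1154}$ ($m = - \frac{8625}{3462} = \left(-8625\right) \frac{1}{3462} = - \frac{2875}{1154} \approx -2.4913$)
$\sqrt{f + m} = \sqrt{46 - \frac{2875}{1154}} = \sqrt{\frac{50209}{1154}} = \frac{\sqrt{57941186}}{1154}$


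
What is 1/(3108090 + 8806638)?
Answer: 1/11914728 ≈ 8.3930e-8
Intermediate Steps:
1/(3108090 + 8806638) = 1/11914728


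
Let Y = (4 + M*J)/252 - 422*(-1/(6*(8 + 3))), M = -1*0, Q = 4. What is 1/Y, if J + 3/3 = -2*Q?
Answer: 693/4442 ≈ 0.15601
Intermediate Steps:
J = -9 (J = -1 - 2*4 = -1 - 8 = -9)
M = 0
Y = 4442/693 (Y = (4 + 0*(-9))/252 - 422*(-1/(6*(8 + 3))) = (4 + 0)*(1/252) - 422/((-6*11)) = 4*(1/252) - 422/(-66) = 1/63 - 422*(-1/66) = 1/63 + 211/33 = 4442/693 ≈ 6.4098)
1/Y = 1/(4442/693) = 693/4442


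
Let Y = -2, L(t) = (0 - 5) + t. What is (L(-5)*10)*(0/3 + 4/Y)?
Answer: 200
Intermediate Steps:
L(t) = -5 + t
(L(-5)*10)*(0/3 + 4/Y) = ((-5 - 5)*10)*(0/3 + 4/(-2)) = (-10*10)*(0*(⅓) + 4*(-½)) = -100*(0 - 2) = -100*(-2) = 200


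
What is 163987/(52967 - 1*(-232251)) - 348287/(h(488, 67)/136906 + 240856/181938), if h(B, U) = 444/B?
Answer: -150934659277559634089843/573705345909108590 ≈ -2.6309e+5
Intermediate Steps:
163987/(52967 - 1*(-232251)) - 348287/(h(488, 67)/136906 + 240856/181938) = 163987/(52967 - 1*(-232251)) - 348287/((444/488)/136906 + 240856/181938) = 163987/(52967 + 232251) - 348287/((444*(1/488))*(1/136906) + 240856*(1/181938)) = 163987/285218 - 348287/((111/122)*(1/136906) + 120428/90969) = 163987*(1/285218) - 348287/(111/16702532 + 120428/90969) = 163987/285218 - 348287/2011462621255/1519412633508 = 163987/285218 - 348287*1519412633508/2011462621255 = 163987/285218 - 529191667886600796/2011462621255 = -150934659277559634089843/573705345909108590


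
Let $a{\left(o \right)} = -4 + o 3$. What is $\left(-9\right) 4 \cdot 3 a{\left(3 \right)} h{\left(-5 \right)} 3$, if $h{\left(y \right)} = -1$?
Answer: $1620$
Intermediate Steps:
$a{\left(o \right)} = -4 + 3 o$
$\left(-9\right) 4 \cdot 3 a{\left(3 \right)} h{\left(-5 \right)} 3 = \left(-9\right) 4 \cdot 3 \left(-4 + 3 \cdot 3\right) \left(-1\right) 3 = \left(-36\right) 3 \left(-4 + 9\right) \left(-1\right) 3 = - 108 \cdot 5 \left(-1\right) 3 = - 108 \left(\left(-5\right) 3\right) = \left(-108\right) \left(-15\right) = 1620$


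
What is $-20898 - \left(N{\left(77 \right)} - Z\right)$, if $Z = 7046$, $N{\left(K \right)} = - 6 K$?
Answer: $-13390$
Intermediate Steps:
$-20898 - \left(N{\left(77 \right)} - Z\right) = -20898 - \left(\left(-6\right) 77 - 7046\right) = -20898 - \left(-462 - 7046\right) = -20898 - -7508 = -20898 + 7508 = -13390$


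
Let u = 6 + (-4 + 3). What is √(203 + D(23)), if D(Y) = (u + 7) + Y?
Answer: √238 ≈ 15.427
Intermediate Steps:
u = 5 (u = 6 - 1 = 5)
D(Y) = 12 + Y (D(Y) = (5 + 7) + Y = 12 + Y)
√(203 + D(23)) = √(203 + (12 + 23)) = √(203 + 35) = √238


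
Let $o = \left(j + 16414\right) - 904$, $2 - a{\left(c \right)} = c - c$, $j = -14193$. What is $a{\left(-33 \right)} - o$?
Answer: $-1315$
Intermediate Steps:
$a{\left(c \right)} = 2$ ($a{\left(c \right)} = 2 - \left(c - c\right) = 2 - 0 = 2 + 0 = 2$)
$o = 1317$ ($o = \left(-14193 + 16414\right) - 904 = 2221 - 904 = 1317$)
$a{\left(-33 \right)} - o = 2 - 1317 = -1315$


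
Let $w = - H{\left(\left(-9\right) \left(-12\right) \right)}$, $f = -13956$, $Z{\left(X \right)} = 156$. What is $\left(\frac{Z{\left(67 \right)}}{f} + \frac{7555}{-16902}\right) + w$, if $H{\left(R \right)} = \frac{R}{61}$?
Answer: $- \frac{2672336459}{1199078586} \approx -2.2287$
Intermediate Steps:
$H{\left(R \right)} = \frac{R}{61}$ ($H{\left(R \right)} = R \frac{1}{61} = \frac{R}{61}$)
$w = - \frac{108}{61}$ ($w = - \frac{\left(-9\right) \left(-12\right)}{61} = - \frac{108}{61} \approx -1.7705$)
$\left(\frac{Z{\left(67 \right)}}{f} + \frac{7555}{-16902}\right) + w = \left(\frac{156}{-13956} + \frac{7555}{-16902}\right) - \frac{108}{61} = \left(156 \left(- \frac{1}{13956}\right) + 7555 \left(- \frac{1}{16902}\right)\right) - \frac{108}{61} = \left(- \frac{13}{1163} - \frac{7555}{16902}\right) - \frac{108}{61} = - \frac{9006191}{19657026} - \frac{108}{61} = - \frac{2672336459}{1199078586}$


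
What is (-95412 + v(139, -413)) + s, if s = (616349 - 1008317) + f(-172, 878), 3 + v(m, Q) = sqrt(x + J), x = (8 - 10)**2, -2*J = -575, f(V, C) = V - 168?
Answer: -487723 + sqrt(1166)/2 ≈ -4.8771e+5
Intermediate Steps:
f(V, C) = -168 + V
J = 575/2 (J = -1/2*(-575) = 575/2 ≈ 287.50)
x = 4 (x = (-2)**2 = 4)
v(m, Q) = -3 + sqrt(1166)/2 (v(m, Q) = -3 + sqrt(4 + 575/2) = -3 + sqrt(583/2) = -3 + sqrt(1166)/2)
s = -392308 (s = (616349 - 1008317) + (-168 - 172) = -391968 - 340 = -392308)
(-95412 + v(139, -413)) + s = (-95412 + (-3 + sqrt(1166)/2)) - 392308 = (-95415 + sqrt(1166)/2) - 392308 = -487723 + sqrt(1166)/2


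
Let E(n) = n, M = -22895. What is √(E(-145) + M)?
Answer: 48*I*√10 ≈ 151.79*I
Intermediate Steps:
√(E(-145) + M) = √(-145 - 22895) = √(-23040) = 48*I*√10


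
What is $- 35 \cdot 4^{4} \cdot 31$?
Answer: $-277760$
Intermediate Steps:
$- 35 \cdot 4^{4} \cdot 31 = \left(-35\right) 256 \cdot 31 = \left(-8960\right) 31 = -277760$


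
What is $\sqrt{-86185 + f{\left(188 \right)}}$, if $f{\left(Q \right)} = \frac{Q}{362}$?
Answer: $\frac{i \sqrt{2823489771}}{181} \approx 293.57 i$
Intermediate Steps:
$f{\left(Q \right)} = \frac{Q}{362}$ ($f{\left(Q \right)} = Q \frac{1}{362} = \frac{Q}{362}$)
$\sqrt{-86185 + f{\left(188 \right)}} = \sqrt{-86185 + \frac{1}{362} \cdot 188} = \sqrt{-86185 + \frac{94}{181}} = \sqrt{- \frac{15599391}{181}} = \frac{i \sqrt{2823489771}}{181}$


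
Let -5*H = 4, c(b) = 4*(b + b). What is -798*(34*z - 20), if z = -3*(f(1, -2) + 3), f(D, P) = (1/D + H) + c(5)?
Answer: 17661336/5 ≈ 3.5323e+6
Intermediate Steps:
c(b) = 8*b (c(b) = 4*(2*b) = 8*b)
H = -⅘ (H = -⅕*4 = -⅘ ≈ -0.80000)
f(D, P) = 196/5 + 1/D (f(D, P) = (1/D - ⅘) + 8*5 = (-⅘ + 1/D) + 40 = 196/5 + 1/D)
z = -648/5 (z = -3*((196/5 + 1/1) + 3) = -3*((196/5 + 1) + 3) = -3*(201/5 + 3) = -3*216/5 = -648/5 ≈ -129.60)
-798*(34*z - 20) = -798*(34*(-648/5) - 20) = -798*(-22032/5 - 20) = -798*(-22132/5) = 17661336/5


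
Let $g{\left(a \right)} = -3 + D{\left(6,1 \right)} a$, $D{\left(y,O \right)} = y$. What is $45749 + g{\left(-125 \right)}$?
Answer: $44996$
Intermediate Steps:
$g{\left(a \right)} = -3 + 6 a$
$45749 + g{\left(-125 \right)} = 45749 + \left(-3 + 6 \left(-125\right)\right) = 45749 - 753 = 44996$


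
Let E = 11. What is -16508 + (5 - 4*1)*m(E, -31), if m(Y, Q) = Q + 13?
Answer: -16526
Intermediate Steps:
m(Y, Q) = 13 + Q
-16508 + (5 - 4*1)*m(E, -31) = -16508 + (5 - 4*1)*(13 - 31) = -16508 + (5 - 4)*(-18) = -16508 + 1*(-18) = -16508 - 18 = -16526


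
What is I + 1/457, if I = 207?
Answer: 94600/457 ≈ 207.00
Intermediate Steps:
I + 1/457 = 207 + 1/457 = 94600/457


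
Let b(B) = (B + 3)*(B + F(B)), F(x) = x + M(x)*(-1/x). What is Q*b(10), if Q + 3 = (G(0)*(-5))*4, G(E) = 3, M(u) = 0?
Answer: -16380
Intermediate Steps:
Q = -63 (Q = -3 + (3*(-5))*4 = -3 - 15*4 = -3 - 60 = -63)
F(x) = x (F(x) = x + 0*(-1/x) = x + 0 = x)
b(B) = 2*B*(3 + B) (b(B) = (B + 3)*(B + B) = (3 + B)*(2*B) = 2*B*(3 + B))
Q*b(10) = -126*10*(3 + 10) = -126*10*13 = -63*260 = -16380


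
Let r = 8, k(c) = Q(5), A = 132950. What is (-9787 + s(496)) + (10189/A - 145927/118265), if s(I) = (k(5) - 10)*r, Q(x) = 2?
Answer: -30981747412363/3144666350 ≈ -9852.2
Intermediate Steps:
k(c) = 2
s(I) = -64 (s(I) = (2 - 10)*8 = -8*8 = -64)
(-9787 + s(496)) + (10189/A - 145927/118265) = (-9787 - 64) + (10189/132950 - 145927/118265) = -9851 + (10189*(1/132950) - 145927*1/118265) = -9851 + (10189/132950 - 145927/118265) = -9851 - 3639198513/3144666350 = -30981747412363/3144666350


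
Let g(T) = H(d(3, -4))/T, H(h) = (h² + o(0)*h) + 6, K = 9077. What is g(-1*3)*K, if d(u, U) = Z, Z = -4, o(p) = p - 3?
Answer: -308618/3 ≈ -1.0287e+5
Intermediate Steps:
o(p) = -3 + p
d(u, U) = -4
H(h) = 6 + h² - 3*h (H(h) = (h² + (-3 + 0)*h) + 6 = (h² - 3*h) + 6 = 6 + h² - 3*h)
g(T) = 34/T (g(T) = (6 + (-4)² - 3*(-4))/T = (6 + 16 + 12)/T = 34/T)
g(-1*3)*K = (34/((-1*3)))*9077 = (34/(-3))*9077 = (34*(-⅓))*9077 = -34/3*9077 = -308618/3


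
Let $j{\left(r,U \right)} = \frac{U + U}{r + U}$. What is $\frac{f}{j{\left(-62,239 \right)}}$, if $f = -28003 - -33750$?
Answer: $\frac{1017219}{478} \approx 2128.1$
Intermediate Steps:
$j{\left(r,U \right)} = \frac{2 U}{U + r}$
$f = 5747$ ($f = -28003 + 33750 = 5747$)
$\frac{f}{j{\left(-62,239 \right)}} = \frac{5747}{2 \cdot 239 \frac{1}{239 - 62}} = \frac{5747}{2 \cdot 239 \cdot \frac{1}{177}} = \frac{5747}{\frac{478}{177}} = 5747 \cdot \frac{177}{478} = \frac{1017219}{478}$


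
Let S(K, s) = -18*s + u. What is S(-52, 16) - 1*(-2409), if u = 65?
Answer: 2186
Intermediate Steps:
S(K, s) = 65 - 18*s (S(K, s) = -18*s + 65 = 65 - 18*s)
S(-52, 16) - 1*(-2409) = (65 - 18*16) - 1*(-2409) = (65 - 288) + 2409 = -223 + 2409 = 2186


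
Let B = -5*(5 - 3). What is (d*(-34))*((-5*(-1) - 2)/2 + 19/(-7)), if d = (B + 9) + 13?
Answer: 3468/7 ≈ 495.43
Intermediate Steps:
B = -10 (B = -5*2 = -10)
d = 12 (d = (-10 + 9) + 13 = -1 + 13 = 12)
(d*(-34))*((-5*(-1) - 2)/2 + 19/(-7)) = (12*(-34))*((-5*(-1) - 2)/2 + 19/(-7)) = -408*((5 - 2)*(½) + 19*(-⅐)) = -408*(3*(½) - 19/7) = -408*(3/2 - 19/7) = -408*(-17/14) = 3468/7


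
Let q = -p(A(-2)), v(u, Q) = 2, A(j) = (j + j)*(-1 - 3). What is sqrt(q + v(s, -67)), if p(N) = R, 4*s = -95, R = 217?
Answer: I*sqrt(215) ≈ 14.663*I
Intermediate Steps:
A(j) = -8*j (A(j) = (2*j)*(-4) = -8*j)
s = -95/4 (s = (1/4)*(-95) = -95/4 ≈ -23.750)
p(N) = 217
q = -217 (q = -1*217 = -217)
sqrt(q + v(s, -67)) = sqrt(-217 + 2) = sqrt(-215) = I*sqrt(215)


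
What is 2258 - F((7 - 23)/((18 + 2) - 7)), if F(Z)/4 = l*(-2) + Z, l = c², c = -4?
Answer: 31082/13 ≈ 2390.9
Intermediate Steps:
l = 16 (l = (-4)² = 16)
F(Z) = -128 + 4*Z (F(Z) = 4*(16*(-2) + Z) = 4*(-32 + Z) = -128 + 4*Z)
2258 - F((7 - 23)/((18 + 2) - 7)) = 2258 - (-128 + 4*((7 - 23)/((18 + 2) - 7))) = 2258 - (-128 + 4*(-16/(20 - 7))) = 2258 - (-128 + 4*(-16/13)) = 2258 - (-128 - 64/13) = 2258 - 1*(-1728/13) = 2258 + 1728/13 = 31082/13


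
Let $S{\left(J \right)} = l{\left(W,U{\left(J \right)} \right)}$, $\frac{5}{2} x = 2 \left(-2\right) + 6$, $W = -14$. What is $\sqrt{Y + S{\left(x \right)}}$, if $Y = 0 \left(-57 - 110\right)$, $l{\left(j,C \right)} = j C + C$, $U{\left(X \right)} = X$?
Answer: $\frac{2 i \sqrt{65}}{5} \approx 3.2249 i$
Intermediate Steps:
$x = \frac{4}{5}$ ($x = \frac{2 \left(2 \left(-2\right) + 6\right)}{5} = \frac{2 \left(-4 + 6\right)}{5} = \frac{2}{5} \cdot 2 = \frac{4}{5} \approx 0.8$)
$l{\left(j,C \right)} = C + C j$ ($l{\left(j,C \right)} = C j + C = C + C j$)
$S{\left(J \right)} = - 13 J$ ($S{\left(J \right)} = J \left(1 - 14\right) = J \left(-13\right) = - 13 J$)
$Y = 0$ ($Y = 0 \left(-167\right) = 0$)
$\sqrt{Y + S{\left(x \right)}} = \sqrt{0 - \frac{52}{5}} = \sqrt{- \frac{52}{5}} = \frac{2 i \sqrt{65}}{5}$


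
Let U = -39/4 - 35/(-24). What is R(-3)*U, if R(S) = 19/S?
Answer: 3781/72 ≈ 52.514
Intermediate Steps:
U = -199/24 (U = -39*¼ - 35*(-1/24) = -39/4 + 35/24 = -199/24 ≈ -8.2917)
R(-3)*U = (19/(-3))*(-199/24) = (19*(-⅓))*(-199/24) = -19/3*(-199/24) = 3781/72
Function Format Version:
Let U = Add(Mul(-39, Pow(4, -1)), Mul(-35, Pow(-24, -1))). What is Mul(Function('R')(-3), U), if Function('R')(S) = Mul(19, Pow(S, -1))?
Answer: Rational(3781, 72) ≈ 52.514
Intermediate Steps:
U = Rational(-199, 24) (U = Add(Mul(-39, Rational(1, 4)), Mul(-35, Rational(-1, 24))) = Add(Rational(-39, 4), Rational(35, 24)) = Rational(-199, 24) ≈ -8.2917)
Mul(Function('R')(-3), U) = Mul(Mul(19, Pow(-3, -1)), Rational(-199, 24)) = Mul(Mul(19, Rational(-1, 3)), Rational(-199, 24)) = Mul(Rational(-19, 3), Rational(-199, 24)) = Rational(3781, 72)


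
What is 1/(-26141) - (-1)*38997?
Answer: 1019420576/26141 ≈ 38997.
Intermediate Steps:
1/(-26141) - (-1)*38997 = -1/26141 - 1*(-38997) = -1/26141 + 38997 = 1019420576/26141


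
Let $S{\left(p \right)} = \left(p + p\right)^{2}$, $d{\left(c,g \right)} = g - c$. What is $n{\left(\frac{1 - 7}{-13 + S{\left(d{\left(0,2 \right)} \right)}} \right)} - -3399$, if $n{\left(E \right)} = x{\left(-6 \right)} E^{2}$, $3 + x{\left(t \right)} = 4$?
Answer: $3403$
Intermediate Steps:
$S{\left(p \right)} = 4 p^{2}$ ($S{\left(p \right)} = \left(2 p\right)^{2} = 4 p^{2}$)
$x{\left(t \right)} = 1$ ($x{\left(t \right)} = -3 + 4 = 1$)
$n{\left(E \right)} = E^{2}$ ($n{\left(E \right)} = 1 E^{2} = E^{2}$)
$n{\left(\frac{1 - 7}{-13 + S{\left(d{\left(0,2 \right)} \right)}} \right)} - -3399 = \left(\frac{1 - 7}{-13 + 4 \left(2 - 0\right)^{2}}\right)^{2} - -3399 = \left(- \frac{6}{-13 + 4 \left(2 + 0\right)^{2}}\right)^{2} + 3399 = \left(- \frac{6}{-13 + 4 \cdot 2^{2}}\right)^{2} + 3399 = \left(- \frac{6}{-13 + 4 \cdot 4}\right)^{2} + 3399 = \left(- \frac{6}{-13 + 16}\right)^{2} + 3399 = \left(- \frac{6}{3}\right)^{2} + 3399 = \left(\left(-6\right) \frac{1}{3}\right)^{2} + 3399 = \left(-2\right)^{2} + 3399 = 4 + 3399 = 3403$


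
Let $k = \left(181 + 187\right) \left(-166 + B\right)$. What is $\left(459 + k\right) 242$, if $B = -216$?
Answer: $-33908314$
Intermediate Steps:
$k = -140576$ ($k = \left(181 + 187\right) \left(-166 - 216\right) = 368 \left(-382\right) = -140576$)
$\left(459 + k\right) 242 = \left(459 - 140576\right) 242 = \left(-140117\right) 242 = -33908314$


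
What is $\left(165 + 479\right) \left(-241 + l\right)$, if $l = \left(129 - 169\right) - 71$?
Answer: $-226688$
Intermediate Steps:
$l = -111$ ($l = -40 - 71 = -111$)
$\left(165 + 479\right) \left(-241 + l\right) = \left(165 + 479\right) \left(-241 - 111\right) = 644 \left(-352\right) = -226688$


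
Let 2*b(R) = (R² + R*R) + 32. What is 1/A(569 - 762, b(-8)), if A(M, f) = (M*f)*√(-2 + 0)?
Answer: I*√2/30880 ≈ 4.5797e-5*I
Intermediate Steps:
b(R) = 16 + R² (b(R) = ((R² + R*R) + 32)/2 = ((R² + R²) + 32)/2 = (2*R² + 32)/2 = (32 + 2*R²)/2 = 16 + R²)
A(M, f) = I*M*f*√2 (A(M, f) = (M*f)*√(-2) = (M*f)*(I*√2) = I*M*f*√2)
1/A(569 - 762, b(-8)) = 1/(I*(569 - 762)*(16 + (-8)²)*√2) = 1/(I*(-193)*(16 + 64)*√2) = 1/(I*(-193)*80*√2) = 1/(-15440*I*√2) = I*√2/30880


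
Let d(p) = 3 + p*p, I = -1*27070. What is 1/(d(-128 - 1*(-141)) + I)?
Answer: -1/26898 ≈ -3.7177e-5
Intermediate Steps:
I = -27070
d(p) = 3 + p**2
1/(d(-128 - 1*(-141)) + I) = 1/((3 + (-128 - 1*(-141))**2) - 27070) = 1/((3 + (-128 + 141)**2) - 27070) = 1/((3 + 13**2) - 27070) = 1/((3 + 169) - 27070) = 1/(172 - 27070) = 1/(-26898) = -1/26898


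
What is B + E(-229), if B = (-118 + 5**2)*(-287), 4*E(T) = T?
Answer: 106535/4 ≈ 26634.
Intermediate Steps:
E(T) = T/4
B = 26691 (B = (-118 + 25)*(-287) = -93*(-287) = 26691)
B + E(-229) = 26691 + (1/4)*(-229) = 26691 - 229/4 = 106535/4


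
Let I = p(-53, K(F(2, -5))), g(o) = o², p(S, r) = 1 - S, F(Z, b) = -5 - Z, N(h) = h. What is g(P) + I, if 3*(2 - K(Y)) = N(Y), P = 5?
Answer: 79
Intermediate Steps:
K(Y) = 2 - Y/3
I = 54 (I = 1 - 1*(-53) = 1 + 53 = 54)
g(P) + I = 5² + 54 = 25 + 54 = 79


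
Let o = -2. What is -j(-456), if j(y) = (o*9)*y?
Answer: -8208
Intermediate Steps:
j(y) = -18*y (j(y) = (-2*9)*y = -18*y)
-j(-456) = -(-18)*(-456) = -1*8208 = -8208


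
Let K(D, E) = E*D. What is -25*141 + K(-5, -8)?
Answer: -3485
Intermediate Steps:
K(D, E) = D*E
-25*141 + K(-5, -8) = -25*141 - 5*(-8) = -3525 + 40 = -3485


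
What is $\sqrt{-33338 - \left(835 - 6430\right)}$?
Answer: $i \sqrt{27743} \approx 166.56 i$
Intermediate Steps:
$\sqrt{-33338 - \left(835 - 6430\right)} = \sqrt{-33338 - -5595} = \sqrt{-33338 + \left(-12146 + 17741\right)} = \sqrt{-33338 + 5595} = \sqrt{-27743} = i \sqrt{27743}$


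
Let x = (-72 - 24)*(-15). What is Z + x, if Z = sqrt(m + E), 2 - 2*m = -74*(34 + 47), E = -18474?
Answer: 1440 + 2*I*sqrt(3869) ≈ 1440.0 + 124.4*I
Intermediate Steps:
x = 1440 (x = -96*(-15) = 1440)
m = 2998 (m = 1 - (-37)*(34 + 47) = 1 - (-37)*81 = 1 - 1/2*(-5994) = 1 + 2997 = 2998)
Z = 2*I*sqrt(3869) (Z = sqrt(2998 - 18474) = sqrt(-15476) = 2*I*sqrt(3869) ≈ 124.4*I)
Z + x = 2*I*sqrt(3869) + 1440 = 1440 + 2*I*sqrt(3869)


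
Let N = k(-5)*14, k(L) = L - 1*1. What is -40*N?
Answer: 3360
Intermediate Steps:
k(L) = -1 + L (k(L) = L - 1 = -1 + L)
N = -84 (N = (-1 - 5)*14 = -6*14 = -84)
-40*N = -40*(-84) = 3360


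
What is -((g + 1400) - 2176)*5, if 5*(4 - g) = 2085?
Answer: 5945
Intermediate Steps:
g = -413 (g = 4 - 1/5*2085 = 4 - 417 = -413)
-((g + 1400) - 2176)*5 = -((-413 + 1400) - 2176)*5 = -(987 - 2176)*5 = -(-1189)*5 = -1*(-5945) = 5945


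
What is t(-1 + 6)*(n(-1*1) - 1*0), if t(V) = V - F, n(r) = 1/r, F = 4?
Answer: -1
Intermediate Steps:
t(V) = -4 + V (t(V) = V - 1*4 = V - 4 = -4 + V)
t(-1 + 6)*(n(-1*1) - 1*0) = (-4 + (-1 + 6))*(1/(-1*1) - 1*0) = (-4 + 5)*(1/(-1) + 0) = 1*(-1 + 0) = 1*(-1) = -1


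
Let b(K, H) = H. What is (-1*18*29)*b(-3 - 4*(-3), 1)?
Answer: -522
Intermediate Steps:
(-1*18*29)*b(-3 - 4*(-3), 1) = (-1*18*29)*1 = -18*29*1 = -522*1 = -522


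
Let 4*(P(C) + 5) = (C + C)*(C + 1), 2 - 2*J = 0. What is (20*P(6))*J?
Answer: 320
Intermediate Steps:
J = 1 (J = 1 - ½*0 = 1 + 0 = 1)
P(C) = -5 + C*(1 + C)/2 (P(C) = -5 + ((C + C)*(C + 1))/4 = -5 + ((2*C)*(1 + C))/4 = -5 + (2*C*(1 + C))/4 = -5 + C*(1 + C)/2)
(20*P(6))*J = (20*(-5 + (½)*6 + (½)*6²))*1 = (20*(-5 + 3 + (½)*36))*1 = (20*(-5 + 3 + 18))*1 = (20*16)*1 = 320*1 = 320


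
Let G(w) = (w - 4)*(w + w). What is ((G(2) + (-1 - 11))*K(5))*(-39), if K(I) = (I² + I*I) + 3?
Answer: 41340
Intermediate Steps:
K(I) = 3 + 2*I² (K(I) = (I² + I²) + 3 = 2*I² + 3 = 3 + 2*I²)
G(w) = 2*w*(-4 + w) (G(w) = (-4 + w)*(2*w) = 2*w*(-4 + w))
((G(2) + (-1 - 11))*K(5))*(-39) = ((2*2*(-4 + 2) + (-1 - 11))*(3 + 2*5²))*(-39) = ((2*2*(-2) - 12)*(3 + 2*25))*(-39) = ((-8 - 12)*(3 + 50))*(-39) = -20*53*(-39) = -1060*(-39) = 41340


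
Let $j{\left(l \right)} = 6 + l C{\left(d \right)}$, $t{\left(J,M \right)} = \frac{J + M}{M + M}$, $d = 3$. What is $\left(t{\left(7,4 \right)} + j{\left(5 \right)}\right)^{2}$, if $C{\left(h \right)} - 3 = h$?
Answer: $\frac{89401}{64} \approx 1396.9$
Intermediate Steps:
$C{\left(h \right)} = 3 + h$
$t{\left(J,M \right)} = \frac{J + M}{2 M}$
$j{\left(l \right)} = 6 + 6 l$ ($j{\left(l \right)} = 6 + l \left(3 + 3\right) = 6 + l 6 = 6 + 6 l$)
$\left(t{\left(7,4 \right)} + j{\left(5 \right)}\right)^{2} = \left(\frac{7 + 4}{2 \cdot 4} + \left(6 + 6 \cdot 5\right)\right)^{2} = \left(\frac{1}{2} \cdot \frac{1}{4} \cdot 11 + \left(6 + 30\right)\right)^{2} = \left(\frac{11}{8} + 36\right)^{2} = \left(\frac{299}{8}\right)^{2} = \frac{89401}{64}$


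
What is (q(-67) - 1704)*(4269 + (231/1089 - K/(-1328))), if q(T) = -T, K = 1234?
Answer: -153169730669/21912 ≈ -6.9902e+6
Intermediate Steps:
(q(-67) - 1704)*(4269 + (231/1089 - K/(-1328))) = (-1*(-67) - 1704)*(4269 + (231/1089 - 1*1234/(-1328))) = (67 - 1704)*(4269 + (231*(1/1089) - 1234*(-1/1328))) = -1637*(4269 + (7/33 + 617/664)) = -1637*(4269 + 25009/21912) = -1637*93567337/21912 = -153169730669/21912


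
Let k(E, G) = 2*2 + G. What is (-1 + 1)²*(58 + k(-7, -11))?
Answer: 0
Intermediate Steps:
k(E, G) = 4 + G
(-1 + 1)²*(58 + k(-7, -11)) = (-1 + 1)²*(58 + (4 - 11)) = 0²*(58 - 7) = 0*51 = 0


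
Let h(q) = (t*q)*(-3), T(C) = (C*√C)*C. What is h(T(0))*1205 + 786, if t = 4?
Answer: 786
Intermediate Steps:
T(C) = C^(5/2) (T(C) = C^(3/2)*C = C^(5/2))
h(q) = -12*q (h(q) = (4*q)*(-3) = -12*q)
h(T(0))*1205 + 786 = -12*0^(5/2)*1205 + 786 = -12*0*1205 + 786 = 0*1205 + 786 = 0 + 786 = 786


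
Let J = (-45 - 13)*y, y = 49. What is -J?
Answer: 2842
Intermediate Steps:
J = -2842 (J = (-45 - 13)*49 = -58*49 = -2842)
-J = -1*(-2842) = 2842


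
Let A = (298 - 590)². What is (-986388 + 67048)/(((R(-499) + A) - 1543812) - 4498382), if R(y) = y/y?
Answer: 919340/5956929 ≈ 0.15433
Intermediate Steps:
R(y) = 1
A = 85264 (A = (-292)² = 85264)
(-986388 + 67048)/(((R(-499) + A) - 1543812) - 4498382) = (-986388 + 67048)/(((1 + 85264) - 1543812) - 4498382) = -919340/((85265 - 1543812) - 4498382) = -919340/(-1458547 - 4498382) = -919340/(-5956929) = -919340*(-1/5956929) = 919340/5956929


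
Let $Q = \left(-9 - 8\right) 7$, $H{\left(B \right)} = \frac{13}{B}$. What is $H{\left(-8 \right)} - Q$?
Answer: $\frac{939}{8} \approx 117.38$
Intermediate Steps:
$Q = -119$ ($Q = \left(-17\right) 7 = -119$)
$H{\left(-8 \right)} - Q = \frac{13}{-8} - -119 = 13 \left(- \frac{1}{8}\right) + 119 = - \frac{13}{8} + 119 = \frac{939}{8}$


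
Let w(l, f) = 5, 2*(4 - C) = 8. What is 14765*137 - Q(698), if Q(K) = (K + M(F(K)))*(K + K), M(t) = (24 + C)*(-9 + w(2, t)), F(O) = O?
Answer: 1182413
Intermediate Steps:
C = 0 (C = 4 - ½*8 = 4 - 4 = 0)
M(t) = -96 (M(t) = (24 + 0)*(-9 + 5) = 24*(-4) = -96)
Q(K) = 2*K*(-96 + K) (Q(K) = (K - 96)*(K + K) = (-96 + K)*(2*K) = 2*K*(-96 + K))
14765*137 - Q(698) = 14765*137 - 2*698*(-96 + 698) = 2022805 - 2*698*602 = 2022805 - 1*840392 = 2022805 - 840392 = 1182413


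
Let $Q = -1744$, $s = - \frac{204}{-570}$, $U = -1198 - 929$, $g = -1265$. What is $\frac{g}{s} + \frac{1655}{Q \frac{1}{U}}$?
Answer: $- \frac{44949455}{29648} \approx -1516.1$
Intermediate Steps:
$U = -2127$
$s = \frac{34}{95}$ ($s = \left(-204\right) \left(- \frac{1}{570}\right) = \frac{34}{95} \approx 0.35789$)
$\frac{g}{s} + \frac{1655}{Q \frac{1}{U}} = - \frac{1265}{\frac{34}{95}} + \frac{1655}{\left(-1744\right) \frac{1}{-2127}} = \left(-1265\right) \frac{95}{34} + \frac{1655}{\left(-1744\right) \left(- \frac{1}{2127}\right)} = - \frac{120175}{34} + \frac{1655}{\frac{1744}{2127}} = - \frac{120175}{34} + 1655 \cdot \frac{2127}{1744} = - \frac{120175}{34} + \frac{3520185}{1744} = - \frac{44949455}{29648}$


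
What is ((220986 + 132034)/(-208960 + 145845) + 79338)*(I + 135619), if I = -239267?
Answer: -103794451514560/12623 ≈ -8.2226e+9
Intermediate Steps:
((220986 + 132034)/(-208960 + 145845) + 79338)*(I + 135619) = ((220986 + 132034)/(-208960 + 145845) + 79338)*(-239267 + 135619) = (353020/(-63115) + 79338)*(-103648) = (353020*(-1/63115) + 79338)*(-103648) = (-70604/12623 + 79338)*(-103648) = (1001412970/12623)*(-103648) = -103794451514560/12623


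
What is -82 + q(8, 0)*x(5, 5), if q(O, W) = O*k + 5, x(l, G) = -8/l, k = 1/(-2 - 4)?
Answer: -1318/15 ≈ -87.867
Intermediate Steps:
k = -⅙ (k = 1/(-6) = -⅙ ≈ -0.16667)
q(O, W) = 5 - O/6 (q(O, W) = O*(-⅙) + 5 = -O/6 + 5 = 5 - O/6)
-82 + q(8, 0)*x(5, 5) = -82 + (5 - ⅙*8)*(-8/5) = -82 + (5 - 4/3)*(-8*⅕) = -82 + (11/3)*(-8/5) = -82 - 88/15 = -1318/15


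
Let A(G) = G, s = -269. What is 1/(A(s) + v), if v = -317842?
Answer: -1/318111 ≈ -3.1436e-6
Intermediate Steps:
1/(A(s) + v) = 1/(-269 - 317842) = 1/(-318111) = -1/318111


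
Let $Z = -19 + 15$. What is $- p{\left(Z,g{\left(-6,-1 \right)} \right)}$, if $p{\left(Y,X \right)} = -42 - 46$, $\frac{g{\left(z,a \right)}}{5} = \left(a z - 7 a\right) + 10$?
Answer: $88$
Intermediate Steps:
$g{\left(z,a \right)} = 50 - 35 a + 5 a z$ ($g{\left(z,a \right)} = 5 \left(\left(a z - 7 a\right) + 10\right) = 5 \left(\left(- 7 a + a z\right) + 10\right) = 5 \left(10 - 7 a + a z\right) = 50 - 35 a + 5 a z$)
$Z = -4$
$p{\left(Y,X \right)} = -88$
$- p{\left(Z,g{\left(-6,-1 \right)} \right)} = \left(-1\right) \left(-88\right) = 88$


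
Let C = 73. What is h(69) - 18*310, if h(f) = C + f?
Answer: -5438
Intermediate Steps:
h(f) = 73 + f
h(69) - 18*310 = (73 + 69) - 18*310 = 142 - 1*5580 = 142 - 5580 = -5438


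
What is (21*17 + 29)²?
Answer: 148996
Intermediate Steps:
(21*17 + 29)² = (357 + 29)² = 386² = 148996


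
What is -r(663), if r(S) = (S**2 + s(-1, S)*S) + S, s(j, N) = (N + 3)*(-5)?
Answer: 1767558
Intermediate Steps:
s(j, N) = -15 - 5*N (s(j, N) = (3 + N)*(-5) = -15 - 5*N)
r(S) = S + S**2 + S*(-15 - 5*S) (r(S) = (S**2 + (-15 - 5*S)*S) + S = (S**2 + S*(-15 - 5*S)) + S = S + S**2 + S*(-15 - 5*S))
-r(663) = -2*663*(-7 - 2*663) = -2*663*(-7 - 1326) = -2*663*(-1333) = -1*(-1767558) = 1767558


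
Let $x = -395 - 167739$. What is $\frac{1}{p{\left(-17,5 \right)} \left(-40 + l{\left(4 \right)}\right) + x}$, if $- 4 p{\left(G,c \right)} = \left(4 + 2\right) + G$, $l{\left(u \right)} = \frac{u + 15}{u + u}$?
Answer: $- \frac{32}{5383599} \approx -5.944 \cdot 10^{-6}$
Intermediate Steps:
$l{\left(u \right)} = \frac{15 + u}{2 u}$
$p{\left(G,c \right)} = - \frac{3}{2} - \frac{G}{4}$ ($p{\left(G,c \right)} = - \frac{\left(4 + 2\right) + G}{4} = - \frac{6 + G}{4} = - \frac{3}{2} - \frac{G}{4}$)
$x = -168134$ ($x = -395 - 167739 = -168134$)
$\frac{1}{p{\left(-17,5 \right)} \left(-40 + l{\left(4 \right)}\right) + x} = \frac{1}{\left(- \frac{3}{2} - - \frac{17}{4}\right) \left(-40 + \frac{15 + 4}{2 \cdot 4}\right) - 168134} = \frac{1}{\left(- \frac{3}{2} + \frac{17}{4}\right) \left(-40 + \frac{1}{2} \cdot \frac{1}{4} \cdot 19\right) - 168134} = \frac{1}{\frac{11 \left(-40 + \frac{19}{8}\right)}{4} - 168134} = \frac{1}{\frac{11}{4} \left(- \frac{301}{8}\right) - 168134} = \frac{1}{- \frac{3311}{32} - 168134} = \frac{1}{- \frac{5383599}{32}} = - \frac{32}{5383599}$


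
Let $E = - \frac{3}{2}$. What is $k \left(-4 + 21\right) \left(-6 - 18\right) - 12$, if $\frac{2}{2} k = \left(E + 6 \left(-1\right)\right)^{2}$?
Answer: $-22962$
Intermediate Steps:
$E = - \frac{3}{2}$ ($E = \left(-3\right) \frac{1}{2} = - \frac{3}{2} \approx -1.5$)
$k = \frac{225}{4}$ ($k = \left(- \frac{3}{2} + 6 \left(-1\right)\right)^{2} = \left(- \frac{3}{2} - 6\right)^{2} = \left(- \frac{15}{2}\right)^{2} = \frac{225}{4} \approx 56.25$)
$k \left(-4 + 21\right) \left(-6 - 18\right) - 12 = \frac{225 \left(-4 + 21\right) \left(-6 - 18\right)}{4} - 12 = \frac{225 \cdot 17 \left(-24\right)}{4} - 12 = \frac{225}{4} \left(-408\right) - 12 = -22950 - 12 = -22962$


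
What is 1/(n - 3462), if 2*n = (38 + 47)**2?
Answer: 2/301 ≈ 0.0066445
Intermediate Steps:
n = 7225/2 (n = (38 + 47)**2/2 = (1/2)*85**2 = (1/2)*7225 = 7225/2 ≈ 3612.5)
1/(n - 3462) = 1/(7225/2 - 3462) = 1/(301/2) = 2/301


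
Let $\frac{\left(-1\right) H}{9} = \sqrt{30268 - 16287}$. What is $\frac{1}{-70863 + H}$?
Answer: $- \frac{23621}{1673477436} + \frac{\sqrt{13981}}{557825812} \approx -1.3903 \cdot 10^{-5}$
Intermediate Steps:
$H = - 9 \sqrt{13981}$ ($H = - 9 \sqrt{30268 - 16287} = - 9 \sqrt{13981} \approx -1064.2$)
$\frac{1}{-70863 + H} = \frac{1}{-70863 - 9 \sqrt{13981}}$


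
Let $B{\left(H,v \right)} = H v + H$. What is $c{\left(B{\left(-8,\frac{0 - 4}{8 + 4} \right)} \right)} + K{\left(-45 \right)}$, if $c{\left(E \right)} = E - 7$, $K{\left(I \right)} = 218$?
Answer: $\frac{617}{3} \approx 205.67$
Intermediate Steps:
$B{\left(H,v \right)} = H + H v$
$c{\left(E \right)} = -7 + E$
$c{\left(B{\left(-8,\frac{0 - 4}{8 + 4} \right)} \right)} + K{\left(-45 \right)} = \left(-7 - 8 \left(1 + \frac{0 - 4}{8 + 4}\right)\right) + 218 = \left(-7 - 8 \left(1 - \frac{4}{12}\right)\right) + 218 = \left(-7 - 8 \left(1 - \frac{1}{3}\right)\right) + 218 = \left(-7 - \frac{16}{3}\right) + 218 = - \frac{37}{3} + 218 = \frac{617}{3}$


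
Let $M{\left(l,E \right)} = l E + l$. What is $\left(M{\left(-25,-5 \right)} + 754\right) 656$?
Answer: $560224$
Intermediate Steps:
$M{\left(l,E \right)} = l + E l$ ($M{\left(l,E \right)} = E l + l = l + E l$)
$\left(M{\left(-25,-5 \right)} + 754\right) 656 = \left(- 25 \left(1 - 5\right) + 754\right) 656 = \left(\left(-25\right) \left(-4\right) + 754\right) 656 = \left(100 + 754\right) 656 = 854 \cdot 656 = 560224$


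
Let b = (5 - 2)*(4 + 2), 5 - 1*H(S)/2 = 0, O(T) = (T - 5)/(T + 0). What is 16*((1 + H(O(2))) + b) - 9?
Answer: 455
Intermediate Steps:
O(T) = (-5 + T)/T
H(S) = 10 (H(S) = 10 - 2*0 = 10 + 0 = 10)
b = 18 (b = 3*6 = 18)
16*((1 + H(O(2))) + b) - 9 = 16*((1 + 10) + 18) - 9 = 16*(11 + 18) - 9 = 16*29 - 9 = 464 - 9 = 455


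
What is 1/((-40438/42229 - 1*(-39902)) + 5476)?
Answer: 42229/1916227124 ≈ 2.2038e-5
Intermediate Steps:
1/((-40438/42229 - 1*(-39902)) + 5476) = 1/((-40438*1/42229 + 39902) + 5476) = 1/((-40438/42229 + 39902) + 5476) = 1/(1684981120/42229 + 5476) = 1/(1916227124/42229) = 42229/1916227124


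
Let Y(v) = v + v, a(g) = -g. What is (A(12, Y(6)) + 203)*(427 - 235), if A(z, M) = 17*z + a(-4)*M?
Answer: 87360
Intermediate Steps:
Y(v) = 2*v
A(z, M) = 4*M + 17*z (A(z, M) = 17*z + (-1*(-4))*M = 17*z + 4*M = 4*M + 17*z)
(A(12, Y(6)) + 203)*(427 - 235) = ((4*(2*6) + 17*12) + 203)*(427 - 235) = ((4*12 + 204) + 203)*192 = ((48 + 204) + 203)*192 = (252 + 203)*192 = 455*192 = 87360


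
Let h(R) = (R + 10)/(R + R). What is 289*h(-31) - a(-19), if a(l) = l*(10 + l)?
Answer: -4533/62 ≈ -73.113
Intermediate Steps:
h(R) = (10 + R)/(2*R) (h(R) = (10 + R)/((2*R)) = (10 + R)*(1/(2*R)) = (10 + R)/(2*R))
289*h(-31) - a(-19) = 289*((½)*(10 - 31)/(-31)) - (-19)*(10 - 19) = 289*((½)*(-1/31)*(-21)) - (-19)*(-9) = 289*(21/62) - 1*171 = 6069/62 - 171 = -4533/62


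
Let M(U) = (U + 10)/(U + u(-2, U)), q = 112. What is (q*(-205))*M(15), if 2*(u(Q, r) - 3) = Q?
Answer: -574000/17 ≈ -33765.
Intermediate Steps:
u(Q, r) = 3 + Q/2
M(U) = (10 + U)/(2 + U) (M(U) = (U + 10)/(U + (3 + (½)*(-2))) = (10 + U)/(U + (3 - 1)) = (10 + U)/(U + 2) = (10 + U)/(2 + U))
(q*(-205))*M(15) = (112*(-205))*((10 + 15)/(2 + 15)) = -22960*25/17 = -574000/17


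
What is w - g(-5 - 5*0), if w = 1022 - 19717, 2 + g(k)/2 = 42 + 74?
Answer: -18923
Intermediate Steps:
g(k) = 228 (g(k) = -4 + 2*(42 + 74) = -4 + 2*116 = -4 + 232 = 228)
w = -18695
w - g(-5 - 5*0) = -18695 - 1*228 = -18695 - 228 = -18923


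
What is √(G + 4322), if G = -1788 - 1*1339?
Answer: √1195 ≈ 34.569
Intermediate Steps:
G = -3127 (G = -1788 - 1339 = -3127)
√(G + 4322) = √(-3127 + 4322) = √1195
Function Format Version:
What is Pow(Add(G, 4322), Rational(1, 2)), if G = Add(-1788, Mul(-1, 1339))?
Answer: Pow(1195, Rational(1, 2)) ≈ 34.569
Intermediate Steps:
G = -3127 (G = Add(-1788, -1339) = -3127)
Pow(Add(G, 4322), Rational(1, 2)) = Pow(Add(-3127, 4322), Rational(1, 2)) = Pow(1195, Rational(1, 2))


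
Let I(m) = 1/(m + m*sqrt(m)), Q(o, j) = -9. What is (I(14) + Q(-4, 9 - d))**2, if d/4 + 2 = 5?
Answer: 2686335/33124 - 1639*sqrt(14)/16562 ≈ 80.729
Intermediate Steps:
d = 12 (d = -8 + 4*5 = -8 + 20 = 12)
I(m) = 1/(m + m**(3/2))
(I(14) + Q(-4, 9 - d))**2 = (1/(14 + 14**(3/2)) - 9)**2 = (1/(14 + 14*sqrt(14)) - 9)**2 = (-9 + 1/(14 + 14*sqrt(14)))**2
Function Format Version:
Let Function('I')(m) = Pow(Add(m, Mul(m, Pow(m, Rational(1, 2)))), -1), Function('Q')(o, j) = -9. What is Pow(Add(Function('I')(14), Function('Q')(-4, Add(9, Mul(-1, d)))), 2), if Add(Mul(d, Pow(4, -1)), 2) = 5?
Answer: Add(Rational(2686335, 33124), Mul(Rational(-1639, 16562), Pow(14, Rational(1, 2)))) ≈ 80.729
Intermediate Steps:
d = 12 (d = Add(-8, Mul(4, 5)) = Add(-8, 20) = 12)
Function('I')(m) = Pow(Add(m, Pow(m, Rational(3, 2))), -1)
Pow(Add(Function('I')(14), Function('Q')(-4, Add(9, Mul(-1, d)))), 2) = Pow(Add(Pow(Add(14, Pow(14, Rational(3, 2))), -1), -9), 2) = Pow(Add(Pow(Add(14, Mul(14, Pow(14, Rational(1, 2)))), -1), -9), 2) = Pow(Add(-9, Pow(Add(14, Mul(14, Pow(14, Rational(1, 2)))), -1)), 2)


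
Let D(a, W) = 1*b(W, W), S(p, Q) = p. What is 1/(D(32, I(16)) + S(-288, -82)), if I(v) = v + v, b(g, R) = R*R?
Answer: 1/736 ≈ 0.0013587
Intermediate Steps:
b(g, R) = R**2
I(v) = 2*v
D(a, W) = W**2 (D(a, W) = 1*W**2 = W**2)
1/(D(32, I(16)) + S(-288, -82)) = 1/((2*16)**2 - 288) = 1/(32**2 - 288) = 1/(1024 - 288) = 1/736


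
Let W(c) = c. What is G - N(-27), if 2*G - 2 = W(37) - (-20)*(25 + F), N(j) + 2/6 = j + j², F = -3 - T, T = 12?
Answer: -3493/6 ≈ -582.17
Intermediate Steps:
F = -15 (F = -3 - 1*12 = -3 - 12 = -15)
N(j) = -⅓ + j + j² (N(j) = -⅓ + (j + j²) = -⅓ + j + j²)
G = 239/2 (G = 1 + (37 - (-20)*(25 - 15))/2 = 1 + (37 - (-20)*10)/2 = 1 + (37 - 1*(-200))/2 = 1 + (37 + 200)/2 = 1 + (½)*237 = 1 + 237/2 = 239/2 ≈ 119.50)
G - N(-27) = 239/2 - (-⅓ - 27 + (-27)²) = 239/2 - (-⅓ - 27 + 729) = 239/2 - 1*2105/3 = 239/2 - 2105/3 = -3493/6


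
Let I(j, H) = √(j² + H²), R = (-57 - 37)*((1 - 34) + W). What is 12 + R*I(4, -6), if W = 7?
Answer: 12 + 4888*√13 ≈ 17636.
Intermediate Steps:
R = 2444 (R = (-57 - 37)*((1 - 34) + 7) = -94*(-33 + 7) = -94*(-26) = 2444)
I(j, H) = √(H² + j²)
12 + R*I(4, -6) = 12 + 2444*√((-6)² + 4²) = 12 + 2444*√(36 + 16) = 12 + 2444*√52 = 12 + 2444*(2*√13) = 12 + 4888*√13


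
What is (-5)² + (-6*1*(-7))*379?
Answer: 15943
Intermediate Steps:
(-5)² + (-6*1*(-7))*379 = 25 - 6*(-7)*379 = 25 + 42*379 = 25 + 15918 = 15943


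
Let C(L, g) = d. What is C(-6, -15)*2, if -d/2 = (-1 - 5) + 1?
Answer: 20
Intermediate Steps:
d = 10 (d = -2*((-1 - 5) + 1) = -2*(-6 + 1) = -2*(-5) = 10)
C(L, g) = 10
C(-6, -15)*2 = 10*2 = 20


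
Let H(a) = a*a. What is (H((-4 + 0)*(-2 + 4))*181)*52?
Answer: 602368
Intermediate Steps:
H(a) = a²
(H((-4 + 0)*(-2 + 4))*181)*52 = (((-4 + 0)*(-2 + 4))²*181)*52 = ((-4*2)²*181)*52 = ((-8)²*181)*52 = (64*181)*52 = 11584*52 = 602368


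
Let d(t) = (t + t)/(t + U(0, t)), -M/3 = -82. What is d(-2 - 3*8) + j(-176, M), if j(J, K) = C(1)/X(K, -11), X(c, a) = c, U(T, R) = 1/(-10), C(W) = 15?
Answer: 43945/21402 ≈ 2.0533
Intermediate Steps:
M = 246 (M = -3*(-82) = 246)
U(T, R) = -⅒
j(J, K) = 15/K
d(t) = 2*t/(-⅒ + t) (d(t) = (t + t)/(t - ⅒) = (2*t)/(-⅒ + t) = 2*t/(-⅒ + t))
d(-2 - 3*8) + j(-176, M) = 20*(-2 - 3*8)/(-1 + 10*(-2 - 3*8)) + 15/246 = 20*(-2 - 24)/(-1 + 10*(-2 - 24)) + 15*(1/246) = 20*(-26)/(-1 + 10*(-26)) + 5/82 = 20*(-26)/(-1 - 260) + 5/82 = 20*(-26)/(-261) + 5/82 = 20*(-26)*(-1/261) + 5/82 = 520/261 + 5/82 = 43945/21402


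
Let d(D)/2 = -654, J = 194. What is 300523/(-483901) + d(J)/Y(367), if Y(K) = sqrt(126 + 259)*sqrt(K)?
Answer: -300523/483901 - 1308*sqrt(141295)/141295 ≈ -4.1008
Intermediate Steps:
d(D) = -1308 (d(D) = 2*(-654) = -1308)
Y(K) = sqrt(385)*sqrt(K)
300523/(-483901) + d(J)/Y(367) = 300523/(-483901) - 1308*sqrt(141295)/141295 = 300523*(-1/483901) - 1308*sqrt(141295)/141295 = -300523/483901 - 1308*sqrt(141295)/141295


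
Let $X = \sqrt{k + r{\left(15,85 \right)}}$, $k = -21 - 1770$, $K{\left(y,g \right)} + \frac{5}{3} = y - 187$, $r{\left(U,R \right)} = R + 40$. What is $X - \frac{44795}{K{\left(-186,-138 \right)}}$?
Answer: $\frac{134385}{1124} + 7 i \sqrt{34} \approx 119.56 + 40.817 i$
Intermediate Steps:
$r{\left(U,R \right)} = 40 + R$
$K{\left(y,g \right)} = - \frac{566}{3} + y$ ($K{\left(y,g \right)} = - \frac{5}{3} + \left(y - 187\right) = - \frac{5}{3} + \left(-187 + y\right) = - \frac{566}{3} + y$)
$k = -1791$ ($k = -21 - 1770 = -1791$)
$X = 7 i \sqrt{34}$ ($X = \sqrt{-1791 + \left(40 + 85\right)} = \sqrt{-1791 + 125} = \sqrt{-1666} = 7 i \sqrt{34} \approx 40.817 i$)
$X - \frac{44795}{K{\left(-186,-138 \right)}} = 7 i \sqrt{34} - \frac{44795}{- \frac{566}{3} - 186} = 7 i \sqrt{34} - \frac{44795}{- \frac{1124}{3}} = 7 i \sqrt{34} - - \frac{134385}{1124} = 7 i \sqrt{34} + \frac{134385}{1124} = \frac{134385}{1124} + 7 i \sqrt{34}$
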